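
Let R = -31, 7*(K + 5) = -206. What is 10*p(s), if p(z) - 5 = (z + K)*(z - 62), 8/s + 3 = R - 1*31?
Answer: 127258546/5915 ≈ 21515.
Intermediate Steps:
K = -241/7 (K = -5 + (1/7)*(-206) = -5 - 206/7 = -241/7 ≈ -34.429)
s = -8/65 (s = 8/(-3 + (-31 - 1*31)) = 8/(-3 + (-31 - 31)) = 8/(-3 - 62) = 8/(-65) = 8*(-1/65) = -8/65 ≈ -0.12308)
p(z) = 5 + (-62 + z)*(-241/7 + z) (p(z) = 5 + (z - 241/7)*(z - 62) = 5 + (-241/7 + z)*(-62 + z) = 5 + (-62 + z)*(-241/7 + z))
10*p(s) = 10*(14977/7 + (-8/65)**2 - 675/7*(-8/65)) = 10*(14977/7 + 64/4225 + 1080/91) = 10*(63629273/29575) = 127258546/5915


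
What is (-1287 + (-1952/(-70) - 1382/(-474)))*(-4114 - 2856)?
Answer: 14525714192/1659 ≈ 8.7557e+6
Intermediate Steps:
(-1287 + (-1952/(-70) - 1382/(-474)))*(-4114 - 2856) = (-1287 + (-1952*(-1/70) - 1382*(-1/474)))*(-6970) = (-1287 + (976/35 + 691/237))*(-6970) = (-1287 + 255497/8295)*(-6970) = -10420168/8295*(-6970) = 14525714192/1659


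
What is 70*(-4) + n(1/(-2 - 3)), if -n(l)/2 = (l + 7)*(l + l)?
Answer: -6864/25 ≈ -274.56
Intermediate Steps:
n(l) = -4*l*(7 + l) (n(l) = -2*(l + 7)*(l + l) = -2*(7 + l)*2*l = -4*l*(7 + l))
70*(-4) + n(1/(-2 - 3)) = 70*(-4) - 4*(7 + 1/(-2 - 3))/(-2 - 3) = -280 - 4*(7 + 1/(-5))/(-5) = -280 - 4*(-1/5)*(7 - 1/5) = -280 - 4*(-1/5)*34/5 = -280 + 136/25 = -6864/25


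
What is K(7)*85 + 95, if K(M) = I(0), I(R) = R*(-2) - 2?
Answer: -75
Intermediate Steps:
I(R) = -2 - 2*R (I(R) = -2*R - 2 = -2 - 2*R)
K(M) = -2 (K(M) = -2 - 2*0 = -2 + 0 = -2)
K(7)*85 + 95 = -2*85 + 95 = -170 + 95 = -75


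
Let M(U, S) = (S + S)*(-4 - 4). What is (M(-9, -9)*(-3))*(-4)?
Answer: 1728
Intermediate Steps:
M(U, S) = -16*S (M(U, S) = (2*S)*(-8) = -16*S)
(M(-9, -9)*(-3))*(-4) = (-16*(-9)*(-3))*(-4) = (144*(-3))*(-4) = -432*(-4) = 1728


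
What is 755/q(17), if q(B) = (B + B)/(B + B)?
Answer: 755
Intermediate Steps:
q(B) = 1 (q(B) = (2*B)/((2*B)) = (2*B)*(1/(2*B)) = 1)
755/q(17) = 755/1 = 755*1 = 755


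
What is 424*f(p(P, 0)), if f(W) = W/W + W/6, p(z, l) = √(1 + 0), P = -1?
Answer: 1484/3 ≈ 494.67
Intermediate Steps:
p(z, l) = 1 (p(z, l) = √1 = 1)
f(W) = 1 + W/6 (f(W) = 1 + W*(⅙) = 1 + W/6)
424*f(p(P, 0)) = 424*(1 + (⅙)*1) = 424*(1 + ⅙) = 424*(7/6) = 1484/3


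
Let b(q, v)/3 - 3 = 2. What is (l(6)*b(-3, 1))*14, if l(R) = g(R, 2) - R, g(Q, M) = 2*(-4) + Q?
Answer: -1680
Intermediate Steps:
b(q, v) = 15 (b(q, v) = 9 + 3*2 = 9 + 6 = 15)
g(Q, M) = -8 + Q
l(R) = -8 (l(R) = (-8 + R) - R = -8)
(l(6)*b(-3, 1))*14 = -8*15*14 = -120*14 = -1680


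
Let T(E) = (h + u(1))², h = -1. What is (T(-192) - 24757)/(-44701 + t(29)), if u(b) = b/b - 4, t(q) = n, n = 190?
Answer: 8247/14837 ≈ 0.55584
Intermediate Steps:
t(q) = 190
u(b) = -3 (u(b) = 1 - 4 = -3)
T(E) = 16 (T(E) = (-1 - 3)² = (-4)² = 16)
(T(-192) - 24757)/(-44701 + t(29)) = (16 - 24757)/(-44701 + 190) = -24741/(-44511) = -24741*(-1/44511) = 8247/14837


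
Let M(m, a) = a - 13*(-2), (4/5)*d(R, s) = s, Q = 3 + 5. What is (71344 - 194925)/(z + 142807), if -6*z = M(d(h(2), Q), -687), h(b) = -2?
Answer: -741486/857503 ≈ -0.86470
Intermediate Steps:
Q = 8
d(R, s) = 5*s/4
M(m, a) = 26 + a (M(m, a) = a + 26 = 26 + a)
z = 661/6 (z = -(26 - 687)/6 = -1/6*(-661) = 661/6 ≈ 110.17)
(71344 - 194925)/(z + 142807) = (71344 - 194925)/(661/6 + 142807) = -123581/857503/6 = -123581*6/857503 = -741486/857503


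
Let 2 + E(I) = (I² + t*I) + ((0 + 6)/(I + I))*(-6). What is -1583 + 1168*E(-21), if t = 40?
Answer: -3282649/7 ≈ -4.6895e+5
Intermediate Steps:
E(I) = -2 + I² - 18/I + 40*I (E(I) = -2 + ((I² + 40*I) + ((0 + 6)/(I + I))*(-6)) = -2 + ((I² + 40*I) + (6/((2*I)))*(-6)) = -2 + ((I² + 40*I) + (6*(1/(2*I)))*(-6)) = -2 + ((I² + 40*I) + (3/I)*(-6)) = -2 + ((I² + 40*I) - 18/I) = -2 + (I² - 18/I + 40*I) = -2 + I² - 18/I + 40*I)
-1583 + 1168*E(-21) = -1583 + 1168*(-2 + (-21)² - 18/(-21) + 40*(-21)) = -1583 + 1168*(-2 + 441 - 18*(-1/21) - 840) = -1583 + 1168*(-2 + 441 + 6/7 - 840) = -1583 + 1168*(-2801/7) = -1583 - 3271568/7 = -3282649/7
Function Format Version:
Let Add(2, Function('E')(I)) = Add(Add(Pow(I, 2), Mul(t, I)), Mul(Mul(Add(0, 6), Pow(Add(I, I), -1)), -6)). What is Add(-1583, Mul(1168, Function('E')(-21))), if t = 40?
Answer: Rational(-3282649, 7) ≈ -4.6895e+5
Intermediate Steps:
Function('E')(I) = Add(-2, Pow(I, 2), Mul(-18, Pow(I, -1)), Mul(40, I)) (Function('E')(I) = Add(-2, Add(Add(Pow(I, 2), Mul(40, I)), Mul(Mul(Add(0, 6), Pow(Add(I, I), -1)), -6))) = Add(-2, Add(Add(Pow(I, 2), Mul(40, I)), Mul(Mul(6, Pow(Mul(2, I), -1)), -6))) = Add(-2, Add(Add(Pow(I, 2), Mul(40, I)), Mul(Mul(6, Mul(Rational(1, 2), Pow(I, -1))), -6))) = Add(-2, Add(Add(Pow(I, 2), Mul(40, I)), Mul(Mul(3, Pow(I, -1)), -6))) = Add(-2, Add(Add(Pow(I, 2), Mul(40, I)), Mul(-18, Pow(I, -1)))) = Add(-2, Add(Pow(I, 2), Mul(-18, Pow(I, -1)), Mul(40, I))) = Add(-2, Pow(I, 2), Mul(-18, Pow(I, -1)), Mul(40, I)))
Add(-1583, Mul(1168, Function('E')(-21))) = Add(-1583, Mul(1168, Add(-2, Pow(-21, 2), Mul(-18, Pow(-21, -1)), Mul(40, -21)))) = Add(-1583, Mul(1168, Add(-2, 441, Mul(-18, Rational(-1, 21)), -840))) = Add(-1583, Mul(1168, Add(-2, 441, Rational(6, 7), -840))) = Add(-1583, Mul(1168, Rational(-2801, 7))) = Add(-1583, Rational(-3271568, 7)) = Rational(-3282649, 7)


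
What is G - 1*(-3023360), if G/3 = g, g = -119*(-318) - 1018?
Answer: 3133832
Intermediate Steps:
g = 36824 (g = 37842 - 1018 = 36824)
G = 110472 (G = 3*36824 = 110472)
G - 1*(-3023360) = 110472 - 1*(-3023360) = 110472 + 3023360 = 3133832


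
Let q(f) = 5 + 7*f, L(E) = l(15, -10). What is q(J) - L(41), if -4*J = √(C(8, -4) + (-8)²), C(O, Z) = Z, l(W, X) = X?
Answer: 15 - 7*√15/2 ≈ 1.4446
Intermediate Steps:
L(E) = -10
J = -√15/2 (J = -√(-4 + (-8)²)/4 = -√(-4 + 64)/4 = -√15/2 ≈ -1.9365)
q(J) - L(41) = (5 + 7*(-√15/2)) - 1*(-10) = (5 - 7*√15/2) + 10 = 15 - 7*√15/2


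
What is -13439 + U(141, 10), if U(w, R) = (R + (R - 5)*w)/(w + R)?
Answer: -2028574/151 ≈ -13434.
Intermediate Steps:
U(w, R) = (R + w*(-5 + R))/(R + w) (U(w, R) = (R + (-5 + R)*w)/(R + w) = (R + w*(-5 + R))/(R + w))
-13439 + U(141, 10) = -13439 + (10 - 5*141 + 10*141)/(10 + 141) = -13439 + (10 - 705 + 1410)/151 = -13439 + (1/151)*715 = -13439 + 715/151 = -2028574/151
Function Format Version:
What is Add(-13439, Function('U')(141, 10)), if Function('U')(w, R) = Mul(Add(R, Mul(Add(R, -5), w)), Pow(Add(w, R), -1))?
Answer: Rational(-2028574, 151) ≈ -13434.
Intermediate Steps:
Function('U')(w, R) = Mul(Pow(Add(R, w), -1), Add(R, Mul(w, Add(-5, R)))) (Function('U')(w, R) = Mul(Add(R, Mul(Add(-5, R), w)), Pow(Add(R, w), -1)) = Mul(Add(R, Mul(w, Add(-5, R))), Pow(Add(R, w), -1)) = Mul(Pow(Add(R, w), -1), Add(R, Mul(w, Add(-5, R)))))
Add(-13439, Function('U')(141, 10)) = Add(-13439, Mul(Pow(Add(10, 141), -1), Add(10, Mul(-5, 141), Mul(10, 141)))) = Add(-13439, Mul(Pow(151, -1), Add(10, -705, 1410))) = Add(-13439, Mul(Rational(1, 151), 715)) = Add(-13439, Rational(715, 151)) = Rational(-2028574, 151)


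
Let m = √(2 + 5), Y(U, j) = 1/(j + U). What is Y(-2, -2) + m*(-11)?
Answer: -¼ - 11*√7 ≈ -29.353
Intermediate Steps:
Y(U, j) = 1/(U + j)
m = √7 ≈ 2.6458
Y(-2, -2) + m*(-11) = 1/(-2 - 2) + √7*(-11) = 1/(-4) - 11*√7 = -¼ - 11*√7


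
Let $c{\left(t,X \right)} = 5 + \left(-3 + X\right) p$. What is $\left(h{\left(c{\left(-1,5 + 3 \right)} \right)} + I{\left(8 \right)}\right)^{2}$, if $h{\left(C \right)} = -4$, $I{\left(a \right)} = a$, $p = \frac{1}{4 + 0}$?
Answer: $16$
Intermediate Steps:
$p = \frac{1}{4} \approx 0.25$
$c{\left(t,X \right)} = \frac{17}{4} + \frac{X}{4}$ ($c{\left(t,X \right)} = 5 + \left(-3 + X\right) \frac{1}{4} = 5 + \left(- \frac{3}{4} + \frac{X}{4}\right) = \frac{17}{4} + \frac{X}{4}$)
$\left(h{\left(c{\left(-1,5 + 3 \right)} \right)} + I{\left(8 \right)}\right)^{2} = \left(-4 + 8\right)^{2} = 4^{2} = 16$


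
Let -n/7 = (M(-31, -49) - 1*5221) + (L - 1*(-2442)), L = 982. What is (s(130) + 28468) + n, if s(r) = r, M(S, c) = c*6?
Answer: 43235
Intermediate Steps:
M(S, c) = 6*c
n = 14637 (n = -7*((6*(-49) - 1*5221) + (982 - 1*(-2442))) = -7*((-294 - 5221) + (982 + 2442)) = -7*(-5515 + 3424) = -7*(-2091) = 14637)
(s(130) + 28468) + n = (130 + 28468) + 14637 = 28598 + 14637 = 43235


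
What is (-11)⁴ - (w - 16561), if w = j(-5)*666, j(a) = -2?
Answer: 32534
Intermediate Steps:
w = -1332 (w = -2*666 = -1332)
(-11)⁴ - (w - 16561) = (-11)⁴ - (-1332 - 16561) = 14641 - 1*(-17893) = 14641 + 17893 = 32534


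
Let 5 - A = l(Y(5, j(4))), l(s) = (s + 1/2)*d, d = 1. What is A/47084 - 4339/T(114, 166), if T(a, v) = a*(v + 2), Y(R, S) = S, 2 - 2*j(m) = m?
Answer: -51048035/225438192 ≈ -0.22644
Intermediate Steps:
j(m) = 1 - m/2
l(s) = ½ + s (l(s) = (s + 1/2)*1 = (s + ½)*1 = (½ + s)*1 = ½ + s)
A = 11/2 (A = 5 - (½ + (1 - ½*4)) = 5 - (½ + (1 - 2)) = 5 - (½ - 1) = 5 - 1*(-½) = 5 + ½ = 11/2 ≈ 5.5000)
T(a, v) = a*(2 + v)
A/47084 - 4339/T(114, 166) = (11/2)/47084 - 4339*1/(114*(2 + 166)) = (11/2)*(1/47084) - 4339/(114*168) = 11/94168 - 4339/19152 = -51048035/225438192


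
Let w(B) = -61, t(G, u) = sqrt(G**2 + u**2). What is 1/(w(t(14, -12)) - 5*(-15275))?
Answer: 1/76314 ≈ 1.3104e-5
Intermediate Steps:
1/(w(t(14, -12)) - 5*(-15275)) = 1/(-61 - 5*(-15275)) = 1/(-61 + 76375) = 1/76314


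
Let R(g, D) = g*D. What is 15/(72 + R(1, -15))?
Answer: 5/19 ≈ 0.26316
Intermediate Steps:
R(g, D) = D*g
15/(72 + R(1, -15)) = 15/(72 - 15*1) = 15/(72 - 15) = 15/57 = (1/57)*15 = 5/19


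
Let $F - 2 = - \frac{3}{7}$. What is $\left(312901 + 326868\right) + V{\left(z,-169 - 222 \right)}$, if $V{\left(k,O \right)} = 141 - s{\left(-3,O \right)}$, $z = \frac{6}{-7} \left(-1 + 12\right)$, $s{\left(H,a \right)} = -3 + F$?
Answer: $\frac{4479380}{7} \approx 6.3991 \cdot 10^{5}$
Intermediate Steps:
$F = \frac{11}{7}$ ($F = 2 - \frac{3}{7} = \frac{11}{7} \approx 1.5714$)
$s{\left(H,a \right)} = - \frac{10}{7}$ ($s{\left(H,a \right)} = -3 + \frac{11}{7} = - \frac{10}{7}$)
$z = - \frac{66}{7}$ ($z = 6 \left(- \frac{1}{7}\right) 11 = \left(- \frac{6}{7}\right) 11 = - \frac{66}{7} \approx -9.4286$)
$V{\left(k,O \right)} = \frac{997}{7}$ ($V{\left(k,O \right)} = 141 - - \frac{10}{7} = 141 + \frac{10}{7} = \frac{997}{7}$)
$\left(312901 + 326868\right) + V{\left(z,-169 - 222 \right)} = \left(312901 + 326868\right) + \frac{997}{7} = 639769 + \frac{997}{7} = \frac{4479380}{7}$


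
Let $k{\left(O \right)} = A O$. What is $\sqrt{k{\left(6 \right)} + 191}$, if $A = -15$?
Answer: $\sqrt{101} \approx 10.05$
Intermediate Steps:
$k{\left(O \right)} = - 15 O$
$\sqrt{k{\left(6 \right)} + 191} = \sqrt{\left(-15\right) 6 + 191} = \sqrt{-90 + 191} = \sqrt{101}$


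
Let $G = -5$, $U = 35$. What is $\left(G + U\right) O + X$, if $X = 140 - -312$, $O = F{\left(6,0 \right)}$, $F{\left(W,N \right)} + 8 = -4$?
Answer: $92$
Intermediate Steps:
$F{\left(W,N \right)} = -12$ ($F{\left(W,N \right)} = -8 - 4 = -12$)
$O = -12$
$X = 452$ ($X = 140 + 312 = 452$)
$\left(G + U\right) O + X = \left(-5 + 35\right) \left(-12\right) + 452 = 30 \left(-12\right) + 452 = -360 + 452 = 92$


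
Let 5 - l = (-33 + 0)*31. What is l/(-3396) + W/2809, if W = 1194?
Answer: 291793/2384841 ≈ 0.12235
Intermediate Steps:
l = 1028 (l = 5 - (-33 + 0)*31 = 5 - (-33)*31 = 5 - 1*(-1023) = 5 + 1023 = 1028)
l/(-3396) + W/2809 = 1028/(-3396) + 1194/2809 = 1028*(-1/3396) + 1194*(1/2809) = -257/849 + 1194/2809 = 291793/2384841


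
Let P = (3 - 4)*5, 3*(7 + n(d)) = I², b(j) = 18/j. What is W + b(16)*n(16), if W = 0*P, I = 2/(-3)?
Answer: -185/24 ≈ -7.7083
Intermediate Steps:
I = -⅔ (I = 2*(-⅓) = -⅔ ≈ -0.66667)
n(d) = -185/27 (n(d) = -7 + (-⅔)²/3 = -7 + (⅓)*(4/9) = -7 + 4/27 = -185/27)
P = -5 (P = -1*5 = -5)
W = 0 (W = 0*(-5) = 0)
W + b(16)*n(16) = 0 + (18/16)*(-185/27) = 0 + (18*(1/16))*(-185/27) = 0 + (9/8)*(-185/27) = 0 - 185/24 = -185/24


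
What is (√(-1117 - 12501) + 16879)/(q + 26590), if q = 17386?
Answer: 16879/43976 + I*√13618/43976 ≈ 0.38382 + 0.0026536*I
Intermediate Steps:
(√(-1117 - 12501) + 16879)/(q + 26590) = (√(-1117 - 12501) + 16879)/(17386 + 26590) = (√(-13618) + 16879)/43976 = (I*√13618 + 16879)*(1/43976) = (16879 + I*√13618)*(1/43976) = 16879/43976 + I*√13618/43976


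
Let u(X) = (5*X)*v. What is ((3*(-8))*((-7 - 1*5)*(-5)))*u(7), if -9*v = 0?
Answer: 0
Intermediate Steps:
v = 0 (v = -⅑*0 = 0)
u(X) = 0 (u(X) = (5*X)*0 = 0)
((3*(-8))*((-7 - 1*5)*(-5)))*u(7) = ((3*(-8))*((-7 - 1*5)*(-5)))*0 = -24*(-7 - 5)*(-5)*0 = -(-288)*(-5)*0 = -24*60*0 = -1440*0 = 0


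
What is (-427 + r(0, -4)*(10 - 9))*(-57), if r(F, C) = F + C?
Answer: 24567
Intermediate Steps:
r(F, C) = C + F
(-427 + r(0, -4)*(10 - 9))*(-57) = (-427 + (-4 + 0)*(10 - 9))*(-57) = (-427 - 4*1)*(-57) = (-427 - 4)*(-57) = -431*(-57) = 24567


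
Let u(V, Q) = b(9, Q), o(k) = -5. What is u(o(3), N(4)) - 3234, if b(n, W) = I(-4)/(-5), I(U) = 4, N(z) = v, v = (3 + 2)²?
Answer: -16174/5 ≈ -3234.8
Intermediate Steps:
v = 25 (v = 5² = 25)
N(z) = 25
b(n, W) = -⅘ (b(n, W) = 4/(-5) = 4*(-⅕) = -⅘)
u(V, Q) = -⅘
u(o(3), N(4)) - 3234 = -⅘ - 3234 = -16174/5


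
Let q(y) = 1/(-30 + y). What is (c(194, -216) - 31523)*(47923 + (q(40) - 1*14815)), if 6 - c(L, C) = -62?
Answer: -2082830571/2 ≈ -1.0414e+9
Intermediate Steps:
c(L, C) = 68 (c(L, C) = 6 - 1*(-62) = 6 + 62 = 68)
(c(194, -216) - 31523)*(47923 + (q(40) - 1*14815)) = (68 - 31523)*(47923 + (1/(-30 + 40) - 1*14815)) = -31455*(47923 + (1/10 - 14815)) = -31455*(47923 + (⅒ - 14815)) = -31455*(47923 - 148149/10) = -31455*331081/10 = -2082830571/2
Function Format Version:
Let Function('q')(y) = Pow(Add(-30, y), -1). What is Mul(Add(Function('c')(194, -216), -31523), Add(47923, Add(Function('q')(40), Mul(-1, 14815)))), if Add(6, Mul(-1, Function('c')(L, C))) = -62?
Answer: Rational(-2082830571, 2) ≈ -1.0414e+9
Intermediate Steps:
Function('c')(L, C) = 68 (Function('c')(L, C) = Add(6, Mul(-1, -62)) = Add(6, 62) = 68)
Mul(Add(Function('c')(194, -216), -31523), Add(47923, Add(Function('q')(40), Mul(-1, 14815)))) = Mul(Add(68, -31523), Add(47923, Add(Pow(Add(-30, 40), -1), Mul(-1, 14815)))) = Mul(-31455, Add(47923, Add(Pow(10, -1), -14815))) = Mul(-31455, Add(47923, Add(Rational(1, 10), -14815))) = Mul(-31455, Add(47923, Rational(-148149, 10))) = Mul(-31455, Rational(331081, 10)) = Rational(-2082830571, 2)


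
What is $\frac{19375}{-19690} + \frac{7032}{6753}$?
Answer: $\frac{508047}{8864438} \approx 0.057313$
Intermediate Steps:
$\frac{19375}{-19690} + \frac{7032}{6753} = 19375 \left(- \frac{1}{19690}\right) + 7032 \cdot \frac{1}{6753} = - \frac{3875}{3938} + \frac{2344}{2251} = \frac{508047}{8864438}$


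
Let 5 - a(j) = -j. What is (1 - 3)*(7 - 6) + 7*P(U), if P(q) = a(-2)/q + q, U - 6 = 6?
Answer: 335/4 ≈ 83.750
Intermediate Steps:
a(j) = 5 + j (a(j) = 5 - (-1)*j = 5 + j)
U = 12 (U = 6 + 6 = 12)
P(q) = q + 3/q (P(q) = (5 - 2)/q + q = 3/q + q = q + 3/q)
(1 - 3)*(7 - 6) + 7*P(U) = (1 - 3)*(7 - 6) + 7*(12 + 3/12) = -2*1 + 7*(12 + 3*(1/12)) = -2 + 7*(12 + ¼) = -2 + 7*(49/4) = -2 + 343/4 = 335/4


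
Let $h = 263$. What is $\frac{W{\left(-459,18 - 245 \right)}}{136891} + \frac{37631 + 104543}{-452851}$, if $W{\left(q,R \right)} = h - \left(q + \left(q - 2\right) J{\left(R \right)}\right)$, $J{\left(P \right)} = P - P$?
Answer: $- \frac{19135382612}{61991226241} \approx -0.30868$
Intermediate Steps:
$J{\left(P \right)} = 0$
$W{\left(q,R \right)} = 263 - q$ ($W{\left(q,R \right)} = 263 - \left(q + \left(q - 2\right) 0\right) = 263 - \left(q + \left(-2 + q\right) 0\right) = 263 - \left(q + 0\right) = 263 - q$)
$\frac{W{\left(-459,18 - 245 \right)}}{136891} + \frac{37631 + 104543}{-452851} = \frac{263 - -459}{136891} + \frac{37631 + 104543}{-452851} = \left(263 + 459\right) \frac{1}{136891} + 142174 \left(- \frac{1}{452851}\right) = 722 \cdot \frac{1}{136891} - \frac{142174}{452851} = \frac{722}{136891} - \frac{142174}{452851} = - \frac{19135382612}{61991226241}$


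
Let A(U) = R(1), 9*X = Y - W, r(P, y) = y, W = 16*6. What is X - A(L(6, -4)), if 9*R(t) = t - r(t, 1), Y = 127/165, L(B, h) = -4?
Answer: -15713/1485 ≈ -10.581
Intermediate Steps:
W = 96
Y = 127/165 (Y = 127*(1/165) = 127/165 ≈ 0.76970)
X = -15713/1485 (X = (127/165 - 1*96)/9 = (127/165 - 96)/9 = (1/9)*(-15713/165) = -15713/1485 ≈ -10.581)
R(t) = -1/9 + t/9 (R(t) = (t - 1*1)/9 = (t - 1)/9 = (-1 + t)/9 = -1/9 + t/9)
A(U) = 0 (A(U) = -1/9 + (1/9)*1 = -1/9 + 1/9 = 0)
X - A(L(6, -4)) = -15713/1485 - 1*0 = -15713/1485 + 0 = -15713/1485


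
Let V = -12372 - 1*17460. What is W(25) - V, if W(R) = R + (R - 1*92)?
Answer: 29790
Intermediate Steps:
W(R) = -92 + 2*R (W(R) = R + (R - 92) = R + (-92 + R) = -92 + 2*R)
V = -29832 (V = -12372 - 17460 = -29832)
W(25) - V = (-92 + 2*25) - 1*(-29832) = (-92 + 50) + 29832 = -42 + 29832 = 29790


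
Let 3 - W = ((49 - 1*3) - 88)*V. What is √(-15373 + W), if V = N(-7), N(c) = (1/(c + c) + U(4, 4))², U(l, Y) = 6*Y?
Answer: 47*√770/14 ≈ 93.157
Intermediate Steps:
N(c) = (24 + 1/(2*c))² (N(c) = (1/(c + c) + 6*4)² = (1/(2*c) + 24)² = (24 + 1/(2*c))²)
V = 112225/196 (V = (¼)*(1 + 48*(-7))²/(-7)² = (¼)*(1/49)*(1 - 336)² = (¼)*(1/49)*(-335)² = (¼)*(1/49)*112225 = 112225/196 ≈ 572.58)
W = 336717/14 (W = 3 - ((49 - 1*3) - 88)*112225/196 = 3 - ((49 - 3) - 88)*112225/196 = 3 - (46 - 88)*112225/196 = 3 - (-42)*112225/196 = 3 - 1*(-336675/14) = 3 + 336675/14 = 336717/14 ≈ 24051.)
√(-15373 + W) = √(-15373 + 336717/14) = √(121495/14) = 47*√770/14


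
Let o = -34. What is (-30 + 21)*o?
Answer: 306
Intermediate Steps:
(-30 + 21)*o = (-30 + 21)*(-34) = -9*(-34) = 306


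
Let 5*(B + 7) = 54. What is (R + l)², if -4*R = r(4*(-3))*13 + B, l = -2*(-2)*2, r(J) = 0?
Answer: 19881/400 ≈ 49.703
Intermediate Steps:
B = 19/5 (B = -7 + (⅕)*54 = -7 + 54/5 = 19/5 ≈ 3.8000)
l = 8 (l = 4*2 = 8)
R = -19/20 (R = -(0*13 + 19/5)/4 = -(0 + 19/5)/4 = -¼*19/5 = -19/20 ≈ -0.95000)
(R + l)² = (-19/20 + 8)² = (141/20)² = 19881/400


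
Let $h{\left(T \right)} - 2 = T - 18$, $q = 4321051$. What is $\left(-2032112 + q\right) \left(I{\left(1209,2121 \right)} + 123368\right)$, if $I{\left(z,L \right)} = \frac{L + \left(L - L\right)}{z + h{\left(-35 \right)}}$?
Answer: $\frac{109001003328945}{386} \approx 2.8239 \cdot 10^{11}$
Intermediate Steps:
$h{\left(T \right)} = -16 + T$ ($h{\left(T \right)} = 2 + \left(T - 18\right) = 2 + \left(-18 + T\right) = -16 + T$)
$I{\left(z,L \right)} = \frac{L}{-51 + z}$ ($I{\left(z,L \right)} = \frac{L + \left(L - L\right)}{z - 51} = \frac{L + 0}{z - 51} = \frac{L}{-51 + z}$)
$\left(-2032112 + q\right) \left(I{\left(1209,2121 \right)} + 123368\right) = \left(-2032112 + 4321051\right) \left(\frac{2121}{-51 + 1209} + 123368\right) = 2288939 \left(\frac{2121}{1158} + 123368\right) = 2288939 \left(2121 \cdot \frac{1}{1158} + 123368\right) = 2288939 \left(\frac{707}{386} + 123368\right) = 2288939 \cdot \frac{47620755}{386} = \frac{109001003328945}{386}$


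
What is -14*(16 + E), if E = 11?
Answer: -378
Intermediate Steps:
-14*(16 + E) = -14*(16 + 11) = -14*27 = -378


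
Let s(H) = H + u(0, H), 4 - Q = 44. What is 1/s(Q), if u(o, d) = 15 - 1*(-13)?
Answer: -1/12 ≈ -0.083333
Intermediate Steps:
Q = -40 (Q = 4 - 1*44 = 4 - 44 = -40)
u(o, d) = 28 (u(o, d) = 15 + 13 = 28)
s(H) = 28 + H (s(H) = H + 28 = 28 + H)
1/s(Q) = 1/(28 - 40) = 1/(-12) = -1/12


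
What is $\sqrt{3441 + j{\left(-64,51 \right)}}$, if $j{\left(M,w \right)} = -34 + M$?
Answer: $\sqrt{3343} \approx 57.819$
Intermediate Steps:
$\sqrt{3441 + j{\left(-64,51 \right)}} = \sqrt{3441 - 98} = \sqrt{3343}$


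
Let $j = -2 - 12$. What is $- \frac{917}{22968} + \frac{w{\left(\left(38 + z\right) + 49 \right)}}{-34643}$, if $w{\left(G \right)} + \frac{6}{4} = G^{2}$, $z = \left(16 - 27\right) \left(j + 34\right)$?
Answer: $- \frac{438014131}{795680424} \approx -0.55049$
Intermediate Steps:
$j = -14$
$z = -220$ ($z = \left(16 - 27\right) \left(-14 + 34\right) = \left(-11\right) 20 = -220$)
$w{\left(G \right)} = - \frac{3}{2} + G^{2}$
$- \frac{917}{22968} + \frac{w{\left(\left(38 + z\right) + 49 \right)}}{-34643} = - \frac{917}{22968} + \frac{- \frac{3}{2} + \left(\left(38 - 220\right) + 49\right)^{2}}{-34643} = \left(-917\right) \frac{1}{22968} + \left(- \frac{3}{2} + \left(-182 + 49\right)^{2}\right) \left(- \frac{1}{34643}\right) = - \frac{917}{22968} + \left(- \frac{3}{2} + \left(-133\right)^{2}\right) \left(- \frac{1}{34643}\right) = - \frac{917}{22968} + \left(- \frac{3}{2} + 17689\right) \left(- \frac{1}{34643}\right) = - \frac{917}{22968} + \frac{35375}{2} \left(- \frac{1}{34643}\right) = - \frac{917}{22968} - \frac{35375}{69286} = - \frac{438014131}{795680424}$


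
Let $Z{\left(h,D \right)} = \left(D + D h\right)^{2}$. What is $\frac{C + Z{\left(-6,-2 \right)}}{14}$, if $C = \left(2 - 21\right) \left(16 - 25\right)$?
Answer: $\frac{271}{14} \approx 19.357$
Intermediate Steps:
$C = 171$ ($C = \left(-19\right) \left(-9\right) = 171$)
$\frac{C + Z{\left(-6,-2 \right)}}{14} = \frac{171 + \left(-2\right)^{2} \left(1 - 6\right)^{2}}{14} = \frac{171 + 4 \left(-5\right)^{2}}{14} = \frac{171 + 4 \cdot 25}{14} = \frac{171 + 100}{14} = \frac{1}{14} \cdot 271 = \frac{271}{14}$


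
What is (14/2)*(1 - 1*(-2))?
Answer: 21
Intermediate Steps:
(14/2)*(1 - 1*(-2)) = ((1/2)*14)*(1 + 2) = 7*3 = 21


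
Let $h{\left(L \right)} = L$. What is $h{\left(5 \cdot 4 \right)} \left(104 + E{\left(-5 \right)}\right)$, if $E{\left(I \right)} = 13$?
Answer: $2340$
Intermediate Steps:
$h{\left(5 \cdot 4 \right)} \left(104 + E{\left(-5 \right)}\right) = 5 \cdot 4 \left(104 + 13\right) = 20 \cdot 117 = 2340$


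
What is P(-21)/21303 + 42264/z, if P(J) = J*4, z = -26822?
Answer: -150433840/95231511 ≈ -1.5797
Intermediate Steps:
P(J) = 4*J
P(-21)/21303 + 42264/z = (4*(-21))/21303 + 42264/(-26822) = -84*1/21303 + 42264*(-1/26822) = -28/7101 - 21132/13411 = -150433840/95231511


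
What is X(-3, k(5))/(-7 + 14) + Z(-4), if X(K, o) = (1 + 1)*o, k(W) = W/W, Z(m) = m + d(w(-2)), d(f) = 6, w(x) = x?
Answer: 16/7 ≈ 2.2857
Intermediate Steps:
Z(m) = 6 + m (Z(m) = m + 6 = 6 + m)
k(W) = 1
X(K, o) = 2*o
X(-3, k(5))/(-7 + 14) + Z(-4) = (2*1)/(-7 + 14) + (6 - 4) = 2/7 + 2 = 16/7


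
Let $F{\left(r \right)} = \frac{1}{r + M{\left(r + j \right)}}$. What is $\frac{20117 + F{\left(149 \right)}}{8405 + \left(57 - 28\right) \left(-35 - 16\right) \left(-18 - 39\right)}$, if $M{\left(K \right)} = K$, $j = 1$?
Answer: $\frac{1503746}{6929923} \approx 0.21699$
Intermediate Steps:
$F{\left(r \right)} = \frac{1}{1 + 2 r}$ ($F{\left(r \right)} = \frac{1}{r + \left(r + 1\right)} = \frac{1}{r + \left(1 + r\right)} = \frac{1}{1 + 2 r}$)
$\frac{20117 + F{\left(149 \right)}}{8405 + \left(57 - 28\right) \left(-35 - 16\right) \left(-18 - 39\right)} = \frac{20117 + \frac{1}{1 + 2 \cdot 149}}{8405 + \left(57 - 28\right) \left(-35 - 16\right) \left(-18 - 39\right)} = \frac{20117 + \frac{1}{1 + 298}}{8405 + 29 \left(-51\right) \left(-57\right)} = \frac{20117 + \frac{1}{299}}{8405 - -84303} = \frac{20117 + \frac{1}{299}}{8405 + 84303} = \frac{6014984}{299 \cdot 92708} = \frac{6014984}{299} \cdot \frac{1}{92708} = \frac{1503746}{6929923}$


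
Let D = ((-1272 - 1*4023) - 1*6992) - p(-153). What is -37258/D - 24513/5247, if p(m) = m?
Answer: -16991336/10611183 ≈ -1.6013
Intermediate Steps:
D = -12134 (D = ((-1272 - 1*4023) - 1*6992) - 1*(-153) = ((-1272 - 4023) - 6992) + 153 = (-5295 - 6992) + 153 = -12287 + 153 = -12134)
-37258/D - 24513/5247 = -37258/(-12134) - 24513/5247 = -37258*(-1/12134) - 24513*1/5247 = 18629/6067 - 8171/1749 = -16991336/10611183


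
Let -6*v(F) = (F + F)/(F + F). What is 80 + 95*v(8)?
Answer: 385/6 ≈ 64.167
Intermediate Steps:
v(F) = -⅙ (v(F) = -(F + F)/(6*(F + F)) = -2*F/(6*(2*F)) = -2*F*1/(2*F)/6 = -⅙*1 = -⅙)
80 + 95*v(8) = 80 + 95*(-⅙) = 80 - 95/6 = 385/6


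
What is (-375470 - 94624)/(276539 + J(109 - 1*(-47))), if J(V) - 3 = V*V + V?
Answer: -235047/150517 ≈ -1.5616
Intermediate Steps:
J(V) = 3 + V + V**2 (J(V) = 3 + (V*V + V) = 3 + (V**2 + V) = 3 + (V + V**2) = 3 + V + V**2)
(-375470 - 94624)/(276539 + J(109 - 1*(-47))) = (-375470 - 94624)/(276539 + (3 + (109 - 1*(-47)) + (109 - 1*(-47))**2)) = -470094/(276539 + (3 + (109 + 47) + (109 + 47)**2)) = -470094/(276539 + (3 + 156 + 156**2)) = -470094/(276539 + (3 + 156 + 24336)) = -470094/(276539 + 24495) = -470094/301034 = -470094*1/301034 = -235047/150517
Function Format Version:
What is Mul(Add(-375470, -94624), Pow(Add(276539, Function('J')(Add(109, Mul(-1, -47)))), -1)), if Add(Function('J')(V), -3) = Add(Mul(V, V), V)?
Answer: Rational(-235047, 150517) ≈ -1.5616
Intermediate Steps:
Function('J')(V) = Add(3, V, Pow(V, 2)) (Function('J')(V) = Add(3, Add(Mul(V, V), V)) = Add(3, Add(Pow(V, 2), V)) = Add(3, Add(V, Pow(V, 2))) = Add(3, V, Pow(V, 2)))
Mul(Add(-375470, -94624), Pow(Add(276539, Function('J')(Add(109, Mul(-1, -47)))), -1)) = Mul(Add(-375470, -94624), Pow(Add(276539, Add(3, Add(109, Mul(-1, -47)), Pow(Add(109, Mul(-1, -47)), 2))), -1)) = Mul(-470094, Pow(Add(276539, Add(3, Add(109, 47), Pow(Add(109, 47), 2))), -1)) = Mul(-470094, Pow(Add(276539, Add(3, 156, Pow(156, 2))), -1)) = Mul(-470094, Pow(Add(276539, Add(3, 156, 24336)), -1)) = Mul(-470094, Pow(Add(276539, 24495), -1)) = Mul(-470094, Pow(301034, -1)) = Mul(-470094, Rational(1, 301034)) = Rational(-235047, 150517)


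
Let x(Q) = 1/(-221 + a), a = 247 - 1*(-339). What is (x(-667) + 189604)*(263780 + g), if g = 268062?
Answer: 36806370789162/365 ≈ 1.0084e+11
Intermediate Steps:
a = 586 (a = 247 + 339 = 586)
x(Q) = 1/365 (x(Q) = 1/(-221 + 586) = 1/365)
(x(-667) + 189604)*(263780 + g) = (1/365 + 189604)*(263780 + 268062) = (69205461/365)*531842 = 36806370789162/365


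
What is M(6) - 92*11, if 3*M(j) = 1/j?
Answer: -18215/18 ≈ -1011.9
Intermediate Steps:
M(j) = 1/(3*j)
M(6) - 92*11 = (⅓)/6 - 92*11 = (⅓)*(⅙) - 1012 = 1/18 - 1012 = -18215/18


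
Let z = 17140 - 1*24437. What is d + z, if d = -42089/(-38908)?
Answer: -283869587/38908 ≈ -7295.9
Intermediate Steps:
z = -7297 (z = 17140 - 24437 = -7297)
d = 42089/38908 (d = -42089*(-1/38908) = 42089/38908 ≈ 1.0818)
d + z = 42089/38908 - 7297 = -283869587/38908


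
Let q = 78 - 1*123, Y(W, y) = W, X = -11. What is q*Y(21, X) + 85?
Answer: -860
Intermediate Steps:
q = -45 (q = 78 - 123 = -45)
q*Y(21, X) + 85 = -45*21 + 85 = -945 + 85 = -860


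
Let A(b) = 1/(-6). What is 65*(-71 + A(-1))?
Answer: -27755/6 ≈ -4625.8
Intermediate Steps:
A(b) = -⅙
65*(-71 + A(-1)) = 65*(-71 - ⅙) = 65*(-427/6) = -27755/6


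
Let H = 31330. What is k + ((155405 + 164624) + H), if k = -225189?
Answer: 126170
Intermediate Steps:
k + ((155405 + 164624) + H) = -225189 + ((155405 + 164624) + 31330) = -225189 + (320029 + 31330) = -225189 + 351359 = 126170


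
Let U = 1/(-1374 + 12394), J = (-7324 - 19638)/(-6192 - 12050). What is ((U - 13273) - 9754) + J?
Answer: -2314373952599/100513420 ≈ -23026.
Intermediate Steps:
J = 13481/9121 (J = -26962/(-18242) = -26962*(-1/18242) = 13481/9121 ≈ 1.4780)
U = 1/11020 ≈ 9.0744e-5
((U - 13273) - 9754) + J = ((1/11020 - 13273) - 9754) + 13481/9121 = (-146268459/11020 - 9754) + 13481/9121 = -253757539/11020 + 13481/9121 = -2314373952599/100513420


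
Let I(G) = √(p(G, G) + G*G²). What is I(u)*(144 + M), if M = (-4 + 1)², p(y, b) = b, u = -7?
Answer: 765*I*√14 ≈ 2862.4*I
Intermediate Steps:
I(G) = √(G + G³) (I(G) = √(G + G*G²) = √(G + G³))
M = 9 (M = (-3)² = 9)
I(u)*(144 + M) = √(-7 + (-7)³)*(144 + 9) = √(-7 - 343)*153 = √(-350)*153 = (5*I*√14)*153 = 765*I*√14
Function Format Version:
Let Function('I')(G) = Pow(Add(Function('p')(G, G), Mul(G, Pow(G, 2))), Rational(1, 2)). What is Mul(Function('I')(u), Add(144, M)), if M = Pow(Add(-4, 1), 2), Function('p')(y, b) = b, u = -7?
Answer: Mul(765, I, Pow(14, Rational(1, 2))) ≈ Mul(2862.4, I)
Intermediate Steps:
Function('I')(G) = Pow(Add(G, Pow(G, 3)), Rational(1, 2)) (Function('I')(G) = Pow(Add(G, Mul(G, Pow(G, 2))), Rational(1, 2)) = Pow(Add(G, Pow(G, 3)), Rational(1, 2)))
M = 9 (M = Pow(-3, 2) = 9)
Mul(Function('I')(u), Add(144, M)) = Mul(Pow(Add(-7, Pow(-7, 3)), Rational(1, 2)), Add(144, 9)) = Mul(Pow(Add(-7, -343), Rational(1, 2)), 153) = Mul(Pow(-350, Rational(1, 2)), 153) = Mul(Mul(5, I, Pow(14, Rational(1, 2))), 153) = Mul(765, I, Pow(14, Rational(1, 2)))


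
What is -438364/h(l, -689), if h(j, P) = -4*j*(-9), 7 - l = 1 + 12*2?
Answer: 109591/162 ≈ 676.49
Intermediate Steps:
l = -18 (l = 7 - (1 + 12*2) = 7 - (1 + 24) = 7 - 1*25 = 7 - 25 = -18)
h(j, P) = 36*j
-438364/h(l, -689) = -438364/(36*(-18)) = -438364/(-648) = -438364*(-1/648) = 109591/162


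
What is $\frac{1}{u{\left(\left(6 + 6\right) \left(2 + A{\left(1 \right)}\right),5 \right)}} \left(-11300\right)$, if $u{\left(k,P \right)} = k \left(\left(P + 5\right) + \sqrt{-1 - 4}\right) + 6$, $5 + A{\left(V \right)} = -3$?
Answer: $\frac{672350}{44643} - \frac{22600 i \sqrt{5}}{14881} \approx 15.061 - 3.396 i$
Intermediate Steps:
$A{\left(V \right)} = -8$ ($A{\left(V \right)} = -5 - 3 = -8$)
$u{\left(k,P \right)} = 6 + k \left(5 + P + i \sqrt{5}\right)$ ($u{\left(k,P \right)} = k \left(\left(5 + P\right) + \sqrt{-5}\right) + 6 = k \left(\left(5 + P\right) + i \sqrt{5}\right) + 6 = k \left(5 + P + i \sqrt{5}\right) + 6 = 6 + k \left(5 + P + i \sqrt{5}\right)$)
$\frac{1}{u{\left(\left(6 + 6\right) \left(2 + A{\left(1 \right)}\right),5 \right)}} \left(-11300\right) = \frac{1}{6 + 5 \left(6 + 6\right) \left(2 - 8\right) + 5 \left(6 + 6\right) \left(2 - 8\right) + i \left(6 + 6\right) \left(2 - 8\right) \sqrt{5}} \left(-11300\right) = \frac{1}{6 + 5 \cdot 12 \left(-6\right) + 5 \cdot 12 \left(-6\right) + i 12 \left(-6\right) \sqrt{5}} \left(-11300\right) = \frac{1}{6 + 5 \left(-72\right) + 5 \left(-72\right) + i \left(-72\right) \sqrt{5}} \left(-11300\right) = \frac{1}{6 - 360 - 360 - 72 i \sqrt{5}} \left(-11300\right) = \frac{1}{-714 - 72 i \sqrt{5}} \left(-11300\right) = - \frac{11300}{-714 - 72 i \sqrt{5}}$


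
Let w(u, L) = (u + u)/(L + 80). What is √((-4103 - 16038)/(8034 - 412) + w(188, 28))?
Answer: √3948066426/68598 ≈ 0.91597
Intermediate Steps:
w(u, L) = 2*u/(80 + L) (w(u, L) = (2*u)/(80 + L) = 2*u/(80 + L))
√((-4103 - 16038)/(8034 - 412) + w(188, 28)) = √((-4103 - 16038)/(8034 - 412) + 2*188/(80 + 28)) = √(-20141/7622 + 2*188/108) = √(-20141*1/7622 + 2*188*(1/108)) = √(-20141/7622 + 94/27) = √(172661/205794) = √3948066426/68598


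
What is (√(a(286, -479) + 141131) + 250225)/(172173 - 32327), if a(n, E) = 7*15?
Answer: 250225/139846 + √35309/69923 ≈ 1.7920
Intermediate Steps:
a(n, E) = 105
(√(a(286, -479) + 141131) + 250225)/(172173 - 32327) = (√(105 + 141131) + 250225)/(172173 - 32327) = (√141236 + 250225)/139846 = (2*√35309 + 250225)*(1/139846) = (250225 + 2*√35309)*(1/139846) = 250225/139846 + √35309/69923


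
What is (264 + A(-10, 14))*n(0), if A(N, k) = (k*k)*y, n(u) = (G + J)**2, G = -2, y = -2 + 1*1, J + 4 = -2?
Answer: 4352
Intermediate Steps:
J = -6 (J = -4 - 2 = -6)
y = -1 (y = -2 + 1 = -1)
n(u) = 64 (n(u) = (-2 - 6)**2 = (-8)**2 = 64)
A(N, k) = -k**2 (A(N, k) = (k*k)*(-1) = k**2*(-1) = -k**2)
(264 + A(-10, 14))*n(0) = (264 - 1*14**2)*64 = (264 - 1*196)*64 = (264 - 196)*64 = 68*64 = 4352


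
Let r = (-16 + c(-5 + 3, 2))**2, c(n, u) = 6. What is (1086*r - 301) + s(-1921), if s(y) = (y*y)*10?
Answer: 37010709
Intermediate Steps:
r = 100 (r = (-16 + 6)**2 = (-10)**2 = 100)
s(y) = 10*y**2 (s(y) = y**2*10 = 10*y**2)
(1086*r - 301) + s(-1921) = (1086*100 - 301) + 10*(-1921)**2 = (108600 - 301) + 10*3690241 = 108299 + 36902410 = 37010709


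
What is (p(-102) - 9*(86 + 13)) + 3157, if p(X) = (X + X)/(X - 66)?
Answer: 31741/14 ≈ 2267.2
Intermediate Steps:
p(X) = 2*X/(-66 + X) (p(X) = (2*X)/(-66 + X) = 2*X/(-66 + X))
(p(-102) - 9*(86 + 13)) + 3157 = (2*(-102)/(-66 - 102) - 9*(86 + 13)) + 3157 = (2*(-102)/(-168) - 9*99) + 3157 = (2*(-102)*(-1/168) - 891) + 3157 = (17/14 - 891) + 3157 = -12457/14 + 3157 = 31741/14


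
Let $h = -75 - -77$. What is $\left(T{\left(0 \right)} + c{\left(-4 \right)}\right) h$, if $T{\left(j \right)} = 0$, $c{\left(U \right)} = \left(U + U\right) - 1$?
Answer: $-18$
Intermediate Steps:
$c{\left(U \right)} = -1 + 2 U$ ($c{\left(U \right)} = 2 U - 1 = -1 + 2 U$)
$h = 2$ ($h = -75 + 77 = 2$)
$\left(T{\left(0 \right)} + c{\left(-4 \right)}\right) h = \left(0 + \left(-1 + 2 \left(-4\right)\right)\right) 2 = \left(0 - 9\right) 2 = \left(-9\right) 2 = -18$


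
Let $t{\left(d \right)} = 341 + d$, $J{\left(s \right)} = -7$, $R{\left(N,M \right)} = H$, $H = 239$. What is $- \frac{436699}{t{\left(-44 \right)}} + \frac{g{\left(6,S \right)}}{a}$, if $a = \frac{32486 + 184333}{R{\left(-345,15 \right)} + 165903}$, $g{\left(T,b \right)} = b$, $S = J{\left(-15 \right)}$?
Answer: $- \frac{10558894411}{7155027} \approx -1475.7$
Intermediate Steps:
$R{\left(N,M \right)} = 239$
$S = -7$
$a = \frac{216819}{166142}$ ($a = \frac{32486 + 184333}{239 + 165903} = \frac{216819}{166142} \approx 1.305$)
$- \frac{436699}{t{\left(-44 \right)}} + \frac{g{\left(6,S \right)}}{a} = - \frac{436699}{341 - 44} - \frac{7}{\frac{216819}{166142}} = - \frac{436699}{297} - \frac{1162994}{216819} = - \frac{10558894411}{7155027}$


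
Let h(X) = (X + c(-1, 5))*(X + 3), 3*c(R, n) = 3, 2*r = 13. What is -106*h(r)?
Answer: -15105/2 ≈ -7552.5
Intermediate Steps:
r = 13/2 (r = (1/2)*13 = 13/2 ≈ 6.5000)
c(R, n) = 1 (c(R, n) = (1/3)*3 = 1)
h(X) = (1 + X)*(3 + X) (h(X) = (X + 1)*(X + 3) = (1 + X)*(3 + X))
-106*h(r) = -106*(3 + (13/2)**2 + 4*(13/2)) = -106*(3 + 169/4 + 26) = -106*285/4 = -15105/2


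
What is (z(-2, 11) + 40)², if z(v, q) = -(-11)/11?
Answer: 1681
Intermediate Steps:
z(v, q) = 1 (z(v, q) = -(-11)/11 = -1*(-1) = 1)
(z(-2, 11) + 40)² = (1 + 40)² = 41² = 1681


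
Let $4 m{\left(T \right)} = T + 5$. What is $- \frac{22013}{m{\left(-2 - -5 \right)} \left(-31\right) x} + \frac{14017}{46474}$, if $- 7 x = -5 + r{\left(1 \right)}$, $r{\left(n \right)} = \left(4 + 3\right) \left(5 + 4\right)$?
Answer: $- \frac{3555410001}{83560252} \approx -42.549$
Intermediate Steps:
$r{\left(n \right)} = 63$ ($r{\left(n \right)} = 7 \cdot 9 = 63$)
$x = - \frac{58}{7}$ ($x = - \frac{-5 + 63}{7} = \left(- \frac{1}{7}\right) 58 = - \frac{58}{7} \approx -8.2857$)
$m{\left(T \right)} = \frac{5}{4} + \frac{T}{4}$ ($m{\left(T \right)} = \frac{T + 5}{4} = \frac{5 + T}{4} = \frac{5}{4} + \frac{T}{4}$)
$- \frac{22013}{m{\left(-2 - -5 \right)} \left(-31\right) x} + \frac{14017}{46474} = - \frac{22013}{\left(\frac{5}{4} + \frac{-2 - -5}{4}\right) \left(-31\right) \left(- \frac{58}{7}\right)} + \frac{14017}{46474} = - \frac{22013}{\left(\frac{5}{4} + \frac{-2 + 5}{4}\right) \left(-31\right) \left(- \frac{58}{7}\right)} + 14017 \cdot \frac{1}{46474} = - \frac{22013}{\left(\frac{5}{4} + \frac{1}{4} \cdot 3\right) \left(-31\right) \left(- \frac{58}{7}\right)} + \frac{14017}{46474} = - \frac{22013}{\left(\frac{5}{4} + \frac{3}{4}\right) \left(-31\right) \left(- \frac{58}{7}\right)} + \frac{14017}{46474} = - \frac{22013}{2 \left(-31\right) \left(- \frac{58}{7}\right)} + \frac{14017}{46474} = - \frac{22013}{\left(-62\right) \left(- \frac{58}{7}\right)} + \frac{14017}{46474} = - \frac{22013}{\frac{3596}{7}} + \frac{14017}{46474} = \left(-22013\right) \frac{7}{3596} + \frac{14017}{46474} = - \frac{154091}{3596} + \frac{14017}{46474} = - \frac{3555410001}{83560252}$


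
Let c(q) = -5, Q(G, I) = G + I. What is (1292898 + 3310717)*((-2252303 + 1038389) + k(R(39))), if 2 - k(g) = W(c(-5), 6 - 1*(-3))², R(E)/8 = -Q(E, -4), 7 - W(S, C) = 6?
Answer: -5588388095495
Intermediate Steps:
W(S, C) = 1 (W(S, C) = 7 - 1*6 = 7 - 6 = 1)
R(E) = 32 - 8*E (R(E) = 8*(-(E - 4)) = 8*(-(-4 + E)) = 8*(4 - E) = 32 - 8*E)
k(g) = 1 (k(g) = 2 - 1*1² = 2 - 1*1 = 2 - 1 = 1)
(1292898 + 3310717)*((-2252303 + 1038389) + k(R(39))) = (1292898 + 3310717)*((-2252303 + 1038389) + 1) = 4603615*(-1213914 + 1) = 4603615*(-1213913) = -5588388095495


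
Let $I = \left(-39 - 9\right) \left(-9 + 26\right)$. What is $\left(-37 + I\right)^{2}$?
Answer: $727609$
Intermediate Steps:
$I = -816$ ($I = \left(-48\right) 17 = -816$)
$\left(-37 + I\right)^{2} = \left(-37 - 816\right)^{2} = \left(-853\right)^{2} = 727609$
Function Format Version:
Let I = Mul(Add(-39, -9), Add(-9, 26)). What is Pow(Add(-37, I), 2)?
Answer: 727609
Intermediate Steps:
I = -816 (I = Mul(-48, 17) = -816)
Pow(Add(-37, I), 2) = Pow(Add(-37, -816), 2) = Pow(-853, 2) = 727609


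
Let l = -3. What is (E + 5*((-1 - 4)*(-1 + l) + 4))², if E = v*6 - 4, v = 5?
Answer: 21316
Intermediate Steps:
E = 26 (E = 5*6 - 4 = 30 - 4 = 26)
(E + 5*((-1 - 4)*(-1 + l) + 4))² = (26 + 5*((-1 - 4)*(-1 - 3) + 4))² = (26 + 5*(-5*(-4) + 4))² = (26 + 5*(20 + 4))² = (26 + 5*24)² = (26 + 120)² = 146² = 21316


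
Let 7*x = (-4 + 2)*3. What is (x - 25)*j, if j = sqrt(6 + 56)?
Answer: -181*sqrt(62)/7 ≈ -203.60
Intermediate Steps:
x = -6/7 (x = ((-4 + 2)*3)/7 = (-2*3)/7 = (1/7)*(-6) = -6/7 ≈ -0.85714)
j = sqrt(62) ≈ 7.8740
(x - 25)*j = (-6/7 - 25)*sqrt(62) = -181*sqrt(62)/7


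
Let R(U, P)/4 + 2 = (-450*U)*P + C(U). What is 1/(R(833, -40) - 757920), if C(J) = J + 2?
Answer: 1/59221412 ≈ 1.6886e-8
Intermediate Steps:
C(J) = 2 + J
R(U, P) = 4*U - 1800*P*U (R(U, P) = -8 + 4*((-450*U)*P + (2 + U)) = -8 + 4*(-450*P*U + (2 + U)) = -8 + 4*(2 + U - 450*P*U) = -8 + (8 + 4*U - 1800*P*U) = 4*U - 1800*P*U)
1/(R(833, -40) - 757920) = 1/(4*833*(1 - 450*(-40)) - 757920) = 1/(4*833*(1 + 18000) - 757920) = 1/(4*833*18001 - 757920) = 1/(59979332 - 757920) = 1/59221412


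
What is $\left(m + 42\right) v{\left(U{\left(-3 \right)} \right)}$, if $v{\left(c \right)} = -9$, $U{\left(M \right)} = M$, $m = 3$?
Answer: $-405$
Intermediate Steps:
$\left(m + 42\right) v{\left(U{\left(-3 \right)} \right)} = \left(3 + 42\right) \left(-9\right) = 45 \left(-9\right) = -405$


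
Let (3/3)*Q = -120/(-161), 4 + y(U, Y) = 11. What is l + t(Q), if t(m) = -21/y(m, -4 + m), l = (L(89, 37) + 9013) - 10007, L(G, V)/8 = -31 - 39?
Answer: -1557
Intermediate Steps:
L(G, V) = -560 (L(G, V) = 8*(-31 - 39) = 8*(-70) = -560)
y(U, Y) = 7 (y(U, Y) = -4 + 11 = 7)
Q = 120/161 (Q = -120/(-161) = -120*(-1/161) = 120/161 ≈ 0.74534)
l = -1554 (l = (-560 + 9013) - 10007 = 8453 - 10007 = -1554)
t(m) = -3 (t(m) = -21/7 = -21*⅐ = -3)
l + t(Q) = -1554 - 3 = -1557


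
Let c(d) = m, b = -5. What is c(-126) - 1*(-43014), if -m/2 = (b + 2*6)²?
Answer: 42916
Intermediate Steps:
m = -98 (m = -2*(-5 + 2*6)² = -2*(-5 + 12)² = -2*7² = -2*49 = -98)
c(d) = -98
c(-126) - 1*(-43014) = -98 - 1*(-43014) = -98 + 43014 = 42916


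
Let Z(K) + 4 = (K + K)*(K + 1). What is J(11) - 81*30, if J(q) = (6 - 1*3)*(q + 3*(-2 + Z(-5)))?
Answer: -2091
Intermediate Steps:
Z(K) = -4 + 2*K*(1 + K) (Z(K) = -4 + (K + K)*(K + 1) = -4 + (2*K)*(1 + K) = -4 + 2*K*(1 + K))
J(q) = 306 + 3*q (J(q) = (6 - 1*3)*(q + 3*(-2 + (-4 + 2*(-5) + 2*(-5)²))) = (6 - 3)*(q + 3*(-2 + (-4 - 10 + 2*25))) = 3*(q + 3*(-2 + (-4 - 10 + 50))) = 3*(q + 3*(-2 + 36)) = 3*(q + 3*34) = 3*(q + 102) = 3*(102 + q) = 306 + 3*q)
J(11) - 81*30 = (306 + 3*11) - 81*30 = (306 + 33) - 2430 = 339 - 2430 = -2091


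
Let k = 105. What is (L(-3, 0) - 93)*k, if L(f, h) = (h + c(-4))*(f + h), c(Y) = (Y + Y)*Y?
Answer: -19845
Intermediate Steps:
c(Y) = 2*Y**2 (c(Y) = (2*Y)*Y = 2*Y**2)
L(f, h) = (32 + h)*(f + h) (L(f, h) = (h + 2*(-4)**2)*(f + h) = (h + 2*16)*(f + h) = (h + 32)*(f + h) = (32 + h)*(f + h))
(L(-3, 0) - 93)*k = ((0**2 + 32*(-3) + 32*0 - 3*0) - 93)*105 = ((0 - 96 + 0 + 0) - 93)*105 = (-96 - 93)*105 = -189*105 = -19845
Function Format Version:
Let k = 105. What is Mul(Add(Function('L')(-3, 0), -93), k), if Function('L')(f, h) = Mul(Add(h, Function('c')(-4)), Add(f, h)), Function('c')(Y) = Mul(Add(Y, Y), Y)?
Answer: -19845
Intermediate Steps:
Function('c')(Y) = Mul(2, Pow(Y, 2)) (Function('c')(Y) = Mul(Mul(2, Y), Y) = Mul(2, Pow(Y, 2)))
Function('L')(f, h) = Mul(Add(32, h), Add(f, h)) (Function('L')(f, h) = Mul(Add(h, Mul(2, Pow(-4, 2))), Add(f, h)) = Mul(Add(h, Mul(2, 16)), Add(f, h)) = Mul(Add(h, 32), Add(f, h)) = Mul(Add(32, h), Add(f, h)))
Mul(Add(Function('L')(-3, 0), -93), k) = Mul(Add(Add(Pow(0, 2), Mul(32, -3), Mul(32, 0), Mul(-3, 0)), -93), 105) = Mul(Add(Add(0, -96, 0, 0), -93), 105) = Mul(Add(-96, -93), 105) = Mul(-189, 105) = -19845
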